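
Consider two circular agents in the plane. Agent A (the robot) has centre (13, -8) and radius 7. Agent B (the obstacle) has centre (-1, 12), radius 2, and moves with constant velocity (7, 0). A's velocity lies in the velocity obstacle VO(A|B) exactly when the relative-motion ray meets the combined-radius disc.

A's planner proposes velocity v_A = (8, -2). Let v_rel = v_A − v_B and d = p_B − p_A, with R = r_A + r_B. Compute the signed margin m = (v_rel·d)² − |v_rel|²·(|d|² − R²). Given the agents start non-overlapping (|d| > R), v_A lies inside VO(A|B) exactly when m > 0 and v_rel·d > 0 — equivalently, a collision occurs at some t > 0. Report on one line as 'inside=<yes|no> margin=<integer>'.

d = (-14, 20),  |d|² = 596;  R = 7+2 = 9,  c = 596−9² = 515
v_rel = (1, -2),  |v_rel|² = 5;  v_rel·d = (1)·(-14) + (-2)·(20) = -54
5·t² + 108·t + 515 = 0  ⇒  m = (-54)² − 5·515 = 341
m = 341 > 0,  v_rel·d = -54 < 0  ⇒  outside

inside=no margin=341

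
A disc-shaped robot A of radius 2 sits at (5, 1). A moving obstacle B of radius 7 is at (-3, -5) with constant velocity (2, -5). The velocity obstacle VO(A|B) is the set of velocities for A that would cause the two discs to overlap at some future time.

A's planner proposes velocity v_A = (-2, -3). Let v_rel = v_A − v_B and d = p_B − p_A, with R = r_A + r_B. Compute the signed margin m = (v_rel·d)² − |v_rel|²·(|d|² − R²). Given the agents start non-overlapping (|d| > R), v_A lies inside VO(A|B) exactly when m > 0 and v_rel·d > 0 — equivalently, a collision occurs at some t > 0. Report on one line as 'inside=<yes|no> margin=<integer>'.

d = (-8, -6),  |d|² = 100;  R = 2+7 = 9,  c = 100−9² = 19
v_rel = (-4, 2),  |v_rel|² = 20;  v_rel·d = (-4)·(-8) + (2)·(-6) = 20
20·t² − 40·t + 19 = 0  ⇒  m = 20² − 20·19 = 20
m = 20 > 0,  v_rel·d = 20 > 0  ⇒  inside

inside=yes margin=20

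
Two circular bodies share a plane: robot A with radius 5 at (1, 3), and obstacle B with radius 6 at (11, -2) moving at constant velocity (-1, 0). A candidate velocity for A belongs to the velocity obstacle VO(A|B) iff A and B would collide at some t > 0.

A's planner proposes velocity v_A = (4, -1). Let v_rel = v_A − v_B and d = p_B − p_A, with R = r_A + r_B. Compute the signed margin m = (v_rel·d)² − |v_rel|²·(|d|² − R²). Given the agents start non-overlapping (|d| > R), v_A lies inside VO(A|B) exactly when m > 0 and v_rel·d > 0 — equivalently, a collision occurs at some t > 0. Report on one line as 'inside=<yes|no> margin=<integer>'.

d = (10, -5),  |d|² = 125;  R = 5+6 = 11,  c = 125−11² = 4
v_rel = (5, -1),  |v_rel|² = 26;  v_rel·d = (5)·(10) + (-1)·(-5) = 55
26·t² − 110·t + 4 = 0  ⇒  m = 55² − 26·4 = 2921
m = 2921 > 0,  v_rel·d = 55 > 0  ⇒  inside

inside=yes margin=2921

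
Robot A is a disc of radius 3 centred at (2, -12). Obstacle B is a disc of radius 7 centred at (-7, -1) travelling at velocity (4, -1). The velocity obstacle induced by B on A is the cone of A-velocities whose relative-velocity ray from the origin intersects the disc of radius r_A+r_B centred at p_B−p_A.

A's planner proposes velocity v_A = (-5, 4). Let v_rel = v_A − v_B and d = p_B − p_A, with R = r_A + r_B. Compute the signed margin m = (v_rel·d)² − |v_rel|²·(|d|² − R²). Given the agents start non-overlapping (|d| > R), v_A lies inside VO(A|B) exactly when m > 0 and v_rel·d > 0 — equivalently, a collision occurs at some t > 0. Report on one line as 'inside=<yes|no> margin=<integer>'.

d = (-9, 11),  |d|² = 202;  R = 3+7 = 10,  c = 202−10² = 102
v_rel = (-9, 5),  |v_rel|² = 106;  v_rel·d = (-9)·(-9) + (5)·(11) = 136
106·t² − 272·t + 102 = 0  ⇒  m = 136² − 106·102 = 7684
m = 7684 > 0,  v_rel·d = 136 > 0  ⇒  inside

inside=yes margin=7684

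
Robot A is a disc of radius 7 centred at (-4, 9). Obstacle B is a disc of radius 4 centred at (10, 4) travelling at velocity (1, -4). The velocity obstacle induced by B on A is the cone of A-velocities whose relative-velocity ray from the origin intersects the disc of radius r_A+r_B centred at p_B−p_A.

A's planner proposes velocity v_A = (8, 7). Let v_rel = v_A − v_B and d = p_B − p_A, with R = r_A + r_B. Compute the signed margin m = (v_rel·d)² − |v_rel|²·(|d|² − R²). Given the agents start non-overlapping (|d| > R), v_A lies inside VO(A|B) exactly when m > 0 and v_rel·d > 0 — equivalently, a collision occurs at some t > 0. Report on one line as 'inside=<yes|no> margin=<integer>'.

d = (14, -5),  |d|² = 221;  R = 7+4 = 11,  c = 221−11² = 100
v_rel = (7, 11),  |v_rel|² = 170;  v_rel·d = (7)·(14) + (11)·(-5) = 43
170·t² − 86·t + 100 = 0  ⇒  m = 43² − 170·100 = -15151
m = -15151 < 0,  v_rel·d = 43 > 0  ⇒  outside

inside=no margin=-15151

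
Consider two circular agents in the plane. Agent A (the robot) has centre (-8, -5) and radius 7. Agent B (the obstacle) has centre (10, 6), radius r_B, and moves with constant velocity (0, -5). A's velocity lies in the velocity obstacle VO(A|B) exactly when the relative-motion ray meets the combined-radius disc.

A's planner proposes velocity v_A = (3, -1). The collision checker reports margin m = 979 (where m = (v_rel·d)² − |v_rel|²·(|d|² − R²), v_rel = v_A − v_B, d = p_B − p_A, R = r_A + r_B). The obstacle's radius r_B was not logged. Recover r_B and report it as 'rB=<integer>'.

m = 979
d = (18, 11);  v_rel = (3, 4),  |v_rel|² = 25
v_rel×d = (3)·(11) − (4)·(18) = -39
since m = R²·25 − (-39)²:  R² = (1521 + 979) / 25 = 100
R = √100 = 10  ⇒  r_B = 10 − 7 = 3

rB=3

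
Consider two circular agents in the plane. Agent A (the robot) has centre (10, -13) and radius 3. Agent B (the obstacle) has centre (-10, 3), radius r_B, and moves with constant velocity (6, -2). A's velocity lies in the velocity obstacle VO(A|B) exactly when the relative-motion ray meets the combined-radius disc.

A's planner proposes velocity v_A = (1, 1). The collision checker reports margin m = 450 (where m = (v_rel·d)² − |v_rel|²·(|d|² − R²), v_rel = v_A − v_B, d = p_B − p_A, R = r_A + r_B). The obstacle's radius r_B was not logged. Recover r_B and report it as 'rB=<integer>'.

m = 450
d = (-20, 16);  v_rel = (-5, 3),  |v_rel|² = 34
v_rel×d = (-5)·(16) − (3)·(-20) = -20
since m = R²·34 − (-20)²:  R² = (400 + 450) / 34 = 25
R = √25 = 5  ⇒  r_B = 5 − 3 = 2

rB=2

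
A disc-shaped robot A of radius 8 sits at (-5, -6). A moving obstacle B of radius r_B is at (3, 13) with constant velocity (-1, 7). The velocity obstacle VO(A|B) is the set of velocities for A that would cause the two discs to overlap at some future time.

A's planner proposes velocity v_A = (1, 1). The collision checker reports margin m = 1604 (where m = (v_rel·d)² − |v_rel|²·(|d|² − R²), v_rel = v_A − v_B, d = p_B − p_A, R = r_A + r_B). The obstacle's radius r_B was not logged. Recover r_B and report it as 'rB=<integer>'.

m = 1604
d = (8, 19);  v_rel = (2, -6),  |v_rel|² = 40
v_rel×d = (2)·(19) − (-6)·(8) = 86
since m = R²·40 − 86²:  R² = (7396 + 1604) / 40 = 225
R = √225 = 15  ⇒  r_B = 15 − 8 = 7

rB=7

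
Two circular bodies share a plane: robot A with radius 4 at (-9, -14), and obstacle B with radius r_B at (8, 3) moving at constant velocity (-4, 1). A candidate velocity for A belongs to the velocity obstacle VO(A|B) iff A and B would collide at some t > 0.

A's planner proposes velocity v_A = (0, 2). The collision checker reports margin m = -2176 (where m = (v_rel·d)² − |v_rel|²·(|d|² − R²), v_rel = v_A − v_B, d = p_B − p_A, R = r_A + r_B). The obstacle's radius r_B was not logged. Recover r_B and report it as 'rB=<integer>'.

m = -2176
d = (17, 17);  v_rel = (4, 1),  |v_rel|² = 17
v_rel×d = (4)·(17) − (1)·(17) = 51
since m = R²·17 − 51²:  R² = (2601 + -2176) / 17 = 25
R = √25 = 5  ⇒  r_B = 5 − 4 = 1

rB=1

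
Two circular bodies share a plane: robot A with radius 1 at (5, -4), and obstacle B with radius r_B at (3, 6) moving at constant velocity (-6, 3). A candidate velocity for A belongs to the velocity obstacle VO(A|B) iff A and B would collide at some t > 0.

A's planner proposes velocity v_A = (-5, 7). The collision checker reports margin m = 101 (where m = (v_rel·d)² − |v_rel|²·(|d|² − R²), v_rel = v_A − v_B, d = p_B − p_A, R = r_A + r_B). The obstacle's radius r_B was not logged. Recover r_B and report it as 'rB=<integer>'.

m = 101
d = (-2, 10);  v_rel = (1, 4),  |v_rel|² = 17
v_rel×d = (1)·(10) − (4)·(-2) = 18
since m = R²·17 − 18²:  R² = (324 + 101) / 17 = 25
R = √25 = 5  ⇒  r_B = 5 − 1 = 4

rB=4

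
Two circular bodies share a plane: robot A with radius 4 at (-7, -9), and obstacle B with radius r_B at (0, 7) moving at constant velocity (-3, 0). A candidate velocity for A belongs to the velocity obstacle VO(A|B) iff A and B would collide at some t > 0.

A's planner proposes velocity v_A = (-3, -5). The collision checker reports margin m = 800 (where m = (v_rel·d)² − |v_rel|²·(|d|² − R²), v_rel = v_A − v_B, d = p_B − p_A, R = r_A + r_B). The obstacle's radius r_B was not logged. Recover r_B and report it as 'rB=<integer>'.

m = 800
d = (7, 16);  v_rel = (0, -5),  |v_rel|² = 25
v_rel×d = (0)·(16) − (-5)·(7) = 35
since m = R²·25 − 35²:  R² = (1225 + 800) / 25 = 81
R = √81 = 9  ⇒  r_B = 9 − 4 = 5

rB=5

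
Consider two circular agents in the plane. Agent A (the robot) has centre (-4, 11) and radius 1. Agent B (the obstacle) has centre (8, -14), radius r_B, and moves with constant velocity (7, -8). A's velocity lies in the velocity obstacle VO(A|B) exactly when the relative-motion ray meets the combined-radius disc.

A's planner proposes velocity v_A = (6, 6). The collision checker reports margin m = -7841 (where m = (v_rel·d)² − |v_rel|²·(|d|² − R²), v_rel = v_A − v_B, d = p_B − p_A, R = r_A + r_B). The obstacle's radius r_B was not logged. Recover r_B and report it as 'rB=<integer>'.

m = -7841
d = (12, -25);  v_rel = (-1, 14),  |v_rel|² = 197
v_rel×d = (-1)·(-25) − (14)·(12) = -143
since m = R²·197 − (-143)²:  R² = (20449 + -7841) / 197 = 64
R = √64 = 8  ⇒  r_B = 8 − 1 = 7

rB=7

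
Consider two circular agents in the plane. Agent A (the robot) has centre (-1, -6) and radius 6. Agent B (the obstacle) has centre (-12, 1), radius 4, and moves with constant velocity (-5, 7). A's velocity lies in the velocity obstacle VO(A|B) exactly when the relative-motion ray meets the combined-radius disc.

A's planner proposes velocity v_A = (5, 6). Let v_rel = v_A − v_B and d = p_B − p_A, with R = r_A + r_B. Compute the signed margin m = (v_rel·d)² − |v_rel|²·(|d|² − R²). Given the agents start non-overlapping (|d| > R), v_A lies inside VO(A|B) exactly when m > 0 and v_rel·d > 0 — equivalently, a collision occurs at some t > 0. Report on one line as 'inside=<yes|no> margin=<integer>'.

d = (-11, 7),  |d|² = 170;  R = 6+4 = 10,  c = 170−10² = 70
v_rel = (10, -1),  |v_rel|² = 101;  v_rel·d = (10)·(-11) + (-1)·(7) = -117
101·t² + 234·t + 70 = 0  ⇒  m = (-117)² − 101·70 = 6619
m = 6619 > 0,  v_rel·d = -117 < 0  ⇒  outside

inside=no margin=6619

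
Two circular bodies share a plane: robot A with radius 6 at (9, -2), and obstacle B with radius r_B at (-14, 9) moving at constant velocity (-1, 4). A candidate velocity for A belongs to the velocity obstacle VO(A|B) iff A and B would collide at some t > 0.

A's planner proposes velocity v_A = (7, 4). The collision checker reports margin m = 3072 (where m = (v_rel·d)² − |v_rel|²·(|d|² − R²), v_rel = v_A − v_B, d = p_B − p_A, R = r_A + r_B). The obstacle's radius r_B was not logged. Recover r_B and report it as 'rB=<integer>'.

m = 3072
d = (-23, 11);  v_rel = (8, 0),  |v_rel|² = 64
v_rel×d = (8)·(11) − (0)·(-23) = 88
since m = R²·64 − 88²:  R² = (7744 + 3072) / 64 = 169
R = √169 = 13  ⇒  r_B = 13 − 6 = 7

rB=7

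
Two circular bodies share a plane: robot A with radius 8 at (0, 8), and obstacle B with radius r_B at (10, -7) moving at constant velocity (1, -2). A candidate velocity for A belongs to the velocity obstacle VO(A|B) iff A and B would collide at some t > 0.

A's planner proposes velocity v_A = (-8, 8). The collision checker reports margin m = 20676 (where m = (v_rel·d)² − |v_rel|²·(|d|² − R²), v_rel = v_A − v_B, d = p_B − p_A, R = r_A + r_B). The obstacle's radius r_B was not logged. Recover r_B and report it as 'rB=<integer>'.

m = 20676
d = (10, -15);  v_rel = (-9, 10),  |v_rel|² = 181
v_rel×d = (-9)·(-15) − (10)·(10) = 35
since m = R²·181 − 35²:  R² = (1225 + 20676) / 181 = 121
R = √121 = 11  ⇒  r_B = 11 − 8 = 3

rB=3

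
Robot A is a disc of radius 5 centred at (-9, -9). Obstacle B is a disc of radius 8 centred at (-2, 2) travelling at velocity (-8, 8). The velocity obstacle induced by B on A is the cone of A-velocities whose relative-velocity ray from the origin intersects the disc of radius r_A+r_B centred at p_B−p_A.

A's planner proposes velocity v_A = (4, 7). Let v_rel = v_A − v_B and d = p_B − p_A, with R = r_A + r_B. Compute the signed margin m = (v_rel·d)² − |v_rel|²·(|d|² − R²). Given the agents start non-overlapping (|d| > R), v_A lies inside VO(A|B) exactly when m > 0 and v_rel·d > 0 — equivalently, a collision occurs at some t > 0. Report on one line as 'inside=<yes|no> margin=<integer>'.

d = (7, 11),  |d|² = 170;  R = 5+8 = 13,  c = 170−13² = 1
v_rel = (12, -1),  |v_rel|² = 145;  v_rel·d = (12)·(7) + (-1)·(11) = 73
145·t² − 146·t + 1 = 0  ⇒  m = 73² − 145·1 = 5184
m = 5184 > 0,  v_rel·d = 73 > 0  ⇒  inside

inside=yes margin=5184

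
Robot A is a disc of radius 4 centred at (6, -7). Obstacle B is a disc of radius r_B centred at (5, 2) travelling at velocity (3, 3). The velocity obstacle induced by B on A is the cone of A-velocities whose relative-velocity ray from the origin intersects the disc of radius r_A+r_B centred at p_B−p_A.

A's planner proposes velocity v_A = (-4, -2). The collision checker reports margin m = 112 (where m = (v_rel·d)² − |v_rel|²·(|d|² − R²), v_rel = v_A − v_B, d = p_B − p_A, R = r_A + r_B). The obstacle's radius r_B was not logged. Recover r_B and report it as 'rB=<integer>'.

m = 112
d = (-1, 9);  v_rel = (-7, -5),  |v_rel|² = 74
v_rel×d = (-7)·(9) − (-5)·(-1) = -68
since m = R²·74 − (-68)²:  R² = (4624 + 112) / 74 = 64
R = √64 = 8  ⇒  r_B = 8 − 4 = 4

rB=4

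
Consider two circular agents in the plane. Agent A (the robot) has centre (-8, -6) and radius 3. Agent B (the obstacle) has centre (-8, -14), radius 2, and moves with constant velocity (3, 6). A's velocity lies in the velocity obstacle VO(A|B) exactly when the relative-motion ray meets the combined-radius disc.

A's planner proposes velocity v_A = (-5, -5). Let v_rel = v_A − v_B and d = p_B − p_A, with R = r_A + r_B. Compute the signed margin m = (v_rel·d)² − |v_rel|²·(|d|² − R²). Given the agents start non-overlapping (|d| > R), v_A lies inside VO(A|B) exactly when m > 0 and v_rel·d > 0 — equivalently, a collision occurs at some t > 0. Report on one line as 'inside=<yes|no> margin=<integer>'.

d = (0, -8),  |d|² = 64;  R = 3+2 = 5,  c = 64−5² = 39
v_rel = (-8, -11),  |v_rel|² = 185;  v_rel·d = (-8)·(0) + (-11)·(-8) = 88
185·t² − 176·t + 39 = 0  ⇒  m = 88² − 185·39 = 529
m = 529 > 0,  v_rel·d = 88 > 0  ⇒  inside

inside=yes margin=529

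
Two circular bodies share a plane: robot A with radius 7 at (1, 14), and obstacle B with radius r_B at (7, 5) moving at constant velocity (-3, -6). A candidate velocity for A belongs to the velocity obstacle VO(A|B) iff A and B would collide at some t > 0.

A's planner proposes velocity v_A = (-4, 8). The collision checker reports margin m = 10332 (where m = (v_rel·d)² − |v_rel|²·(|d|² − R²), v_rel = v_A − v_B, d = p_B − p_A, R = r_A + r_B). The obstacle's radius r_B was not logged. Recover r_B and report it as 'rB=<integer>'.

m = 10332
d = (6, -9);  v_rel = (-1, 14),  |v_rel|² = 197
v_rel×d = (-1)·(-9) − (14)·(6) = -75
since m = R²·197 − (-75)²:  R² = (5625 + 10332) / 197 = 81
R = √81 = 9  ⇒  r_B = 9 − 7 = 2

rB=2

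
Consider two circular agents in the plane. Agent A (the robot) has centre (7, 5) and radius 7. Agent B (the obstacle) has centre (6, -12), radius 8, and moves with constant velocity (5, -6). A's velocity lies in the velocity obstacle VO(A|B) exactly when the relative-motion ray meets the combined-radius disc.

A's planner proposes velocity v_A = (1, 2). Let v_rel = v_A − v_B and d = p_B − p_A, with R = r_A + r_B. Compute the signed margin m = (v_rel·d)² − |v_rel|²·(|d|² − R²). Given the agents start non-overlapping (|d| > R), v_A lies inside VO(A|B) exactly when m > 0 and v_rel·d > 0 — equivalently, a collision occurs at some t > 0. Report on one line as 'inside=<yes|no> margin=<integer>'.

d = (-1, -17),  |d|² = 290;  R = 7+8 = 15,  c = 290−15² = 65
v_rel = (-4, 8),  |v_rel|² = 80;  v_rel·d = (-4)·(-1) + (8)·(-17) = -132
80·t² + 264·t + 65 = 0  ⇒  m = (-132)² − 80·65 = 12224
m = 12224 > 0,  v_rel·d = -132 < 0  ⇒  outside

inside=no margin=12224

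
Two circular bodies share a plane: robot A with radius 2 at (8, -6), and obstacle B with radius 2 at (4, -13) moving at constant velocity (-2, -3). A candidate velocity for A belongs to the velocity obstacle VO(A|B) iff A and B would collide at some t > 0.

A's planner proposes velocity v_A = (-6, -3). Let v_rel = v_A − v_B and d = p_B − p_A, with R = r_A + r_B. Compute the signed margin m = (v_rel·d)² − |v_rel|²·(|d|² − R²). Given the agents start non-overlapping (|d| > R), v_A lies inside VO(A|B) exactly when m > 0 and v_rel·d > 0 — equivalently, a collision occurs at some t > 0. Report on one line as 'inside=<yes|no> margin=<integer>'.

d = (-4, -7),  |d|² = 65;  R = 2+2 = 4,  c = 65−4² = 49
v_rel = (-4, 0),  |v_rel|² = 16;  v_rel·d = (-4)·(-4) + (0)·(-7) = 16
16·t² − 32·t + 49 = 0  ⇒  m = 16² − 16·49 = -528
m = -528 < 0,  v_rel·d = 16 > 0  ⇒  outside

inside=no margin=-528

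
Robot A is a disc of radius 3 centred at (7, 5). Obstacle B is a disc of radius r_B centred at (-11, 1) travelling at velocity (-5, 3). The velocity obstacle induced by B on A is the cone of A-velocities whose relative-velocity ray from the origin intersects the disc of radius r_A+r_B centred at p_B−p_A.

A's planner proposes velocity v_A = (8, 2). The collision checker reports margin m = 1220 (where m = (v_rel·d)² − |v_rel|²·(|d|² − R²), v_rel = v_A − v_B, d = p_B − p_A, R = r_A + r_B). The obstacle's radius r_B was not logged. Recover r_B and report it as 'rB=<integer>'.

m = 1220
d = (-18, -4);  v_rel = (13, -1),  |v_rel|² = 170
v_rel×d = (13)·(-4) − (-1)·(-18) = -70
since m = R²·170 − (-70)²:  R² = (4900 + 1220) / 170 = 36
R = √36 = 6  ⇒  r_B = 6 − 3 = 3

rB=3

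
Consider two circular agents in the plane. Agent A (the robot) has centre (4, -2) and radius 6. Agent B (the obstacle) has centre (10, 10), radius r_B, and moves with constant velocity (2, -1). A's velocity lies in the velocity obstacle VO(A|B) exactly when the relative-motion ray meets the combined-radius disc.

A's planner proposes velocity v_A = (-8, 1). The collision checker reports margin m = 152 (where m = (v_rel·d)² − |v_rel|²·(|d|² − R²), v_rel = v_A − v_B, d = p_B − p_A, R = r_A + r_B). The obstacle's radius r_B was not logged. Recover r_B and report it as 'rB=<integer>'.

m = 152
d = (6, 12);  v_rel = (-10, 2),  |v_rel|² = 104
v_rel×d = (-10)·(12) − (2)·(6) = -132
since m = R²·104 − (-132)²:  R² = (17424 + 152) / 104 = 169
R = √169 = 13  ⇒  r_B = 13 − 6 = 7

rB=7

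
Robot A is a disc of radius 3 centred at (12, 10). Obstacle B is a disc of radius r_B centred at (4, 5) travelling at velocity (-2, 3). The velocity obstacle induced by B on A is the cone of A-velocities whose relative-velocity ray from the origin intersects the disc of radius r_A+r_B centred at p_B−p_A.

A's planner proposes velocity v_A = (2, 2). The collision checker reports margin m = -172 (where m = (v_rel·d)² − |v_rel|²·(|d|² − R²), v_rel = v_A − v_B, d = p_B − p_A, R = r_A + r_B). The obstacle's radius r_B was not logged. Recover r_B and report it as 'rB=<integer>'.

m = -172
d = (-8, -5);  v_rel = (4, -1),  |v_rel|² = 17
v_rel×d = (4)·(-5) − (-1)·(-8) = -28
since m = R²·17 − (-28)²:  R² = (784 + -172) / 17 = 36
R = √36 = 6  ⇒  r_B = 6 − 3 = 3

rB=3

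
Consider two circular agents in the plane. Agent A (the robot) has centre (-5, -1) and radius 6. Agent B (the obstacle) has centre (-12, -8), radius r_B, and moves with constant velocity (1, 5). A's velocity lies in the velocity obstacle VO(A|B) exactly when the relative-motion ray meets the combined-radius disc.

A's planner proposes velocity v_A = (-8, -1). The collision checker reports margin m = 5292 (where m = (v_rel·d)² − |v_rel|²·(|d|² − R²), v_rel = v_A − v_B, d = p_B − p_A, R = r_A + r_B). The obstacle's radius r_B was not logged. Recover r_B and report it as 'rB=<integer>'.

m = 5292
d = (-7, -7);  v_rel = (-9, -6),  |v_rel|² = 117
v_rel×d = (-9)·(-7) − (-6)·(-7) = 21
since m = R²·117 − 21²:  R² = (441 + 5292) / 117 = 49
R = √49 = 7  ⇒  r_B = 7 − 6 = 1

rB=1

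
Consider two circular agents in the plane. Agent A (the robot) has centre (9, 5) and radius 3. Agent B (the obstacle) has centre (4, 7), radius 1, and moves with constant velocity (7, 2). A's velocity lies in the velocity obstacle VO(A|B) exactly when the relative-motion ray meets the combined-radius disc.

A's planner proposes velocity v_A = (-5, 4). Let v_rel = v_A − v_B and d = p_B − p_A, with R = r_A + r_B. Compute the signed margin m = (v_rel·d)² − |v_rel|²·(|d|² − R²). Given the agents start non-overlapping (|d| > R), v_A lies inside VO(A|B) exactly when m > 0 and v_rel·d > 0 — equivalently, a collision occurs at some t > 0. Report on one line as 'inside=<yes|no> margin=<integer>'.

d = (-5, 2),  |d|² = 29;  R = 3+1 = 4,  c = 29−4² = 13
v_rel = (-12, 2),  |v_rel|² = 148;  v_rel·d = (-12)·(-5) + (2)·(2) = 64
148·t² − 128·t + 13 = 0  ⇒  m = 64² − 148·13 = 2172
m = 2172 > 0,  v_rel·d = 64 > 0  ⇒  inside

inside=yes margin=2172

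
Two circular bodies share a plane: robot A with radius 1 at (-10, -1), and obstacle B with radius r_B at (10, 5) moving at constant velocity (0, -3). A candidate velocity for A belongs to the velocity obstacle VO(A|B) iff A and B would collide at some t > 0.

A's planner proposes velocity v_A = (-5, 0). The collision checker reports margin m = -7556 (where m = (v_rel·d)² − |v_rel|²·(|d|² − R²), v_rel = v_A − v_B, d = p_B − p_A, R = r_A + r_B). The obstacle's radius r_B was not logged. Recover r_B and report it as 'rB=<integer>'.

m = -7556
d = (20, 6);  v_rel = (-5, 3),  |v_rel|² = 34
v_rel×d = (-5)·(6) − (3)·(20) = -90
since m = R²·34 − (-90)²:  R² = (8100 + -7556) / 34 = 16
R = √16 = 4  ⇒  r_B = 4 − 1 = 3

rB=3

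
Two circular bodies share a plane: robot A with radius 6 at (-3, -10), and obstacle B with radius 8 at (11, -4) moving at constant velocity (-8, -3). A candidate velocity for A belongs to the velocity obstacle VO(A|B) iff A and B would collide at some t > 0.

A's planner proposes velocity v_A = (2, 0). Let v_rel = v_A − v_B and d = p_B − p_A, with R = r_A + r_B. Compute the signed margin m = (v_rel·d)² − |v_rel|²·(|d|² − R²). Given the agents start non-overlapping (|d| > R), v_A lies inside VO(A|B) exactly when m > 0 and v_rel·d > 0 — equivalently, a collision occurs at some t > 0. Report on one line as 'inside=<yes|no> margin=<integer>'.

d = (14, 6),  |d|² = 232;  R = 6+8 = 14,  c = 232−14² = 36
v_rel = (10, 3),  |v_rel|² = 109;  v_rel·d = (10)·(14) + (3)·(6) = 158
109·t² − 316·t + 36 = 0  ⇒  m = 158² − 109·36 = 21040
m = 21040 > 0,  v_rel·d = 158 > 0  ⇒  inside

inside=yes margin=21040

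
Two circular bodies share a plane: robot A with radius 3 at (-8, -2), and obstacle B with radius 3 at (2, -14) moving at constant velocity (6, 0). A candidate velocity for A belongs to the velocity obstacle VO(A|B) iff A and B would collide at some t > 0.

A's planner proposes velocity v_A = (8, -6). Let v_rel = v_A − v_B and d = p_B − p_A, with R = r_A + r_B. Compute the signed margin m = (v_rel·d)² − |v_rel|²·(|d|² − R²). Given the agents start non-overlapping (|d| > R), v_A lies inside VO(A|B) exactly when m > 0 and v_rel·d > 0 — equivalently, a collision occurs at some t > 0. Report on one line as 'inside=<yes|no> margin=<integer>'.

d = (10, -12),  |d|² = 244;  R = 3+3 = 6,  c = 244−6² = 208
v_rel = (2, -6),  |v_rel|² = 40;  v_rel·d = (2)·(10) + (-6)·(-12) = 92
40·t² − 184·t + 208 = 0  ⇒  m = 92² − 40·208 = 144
m = 144 > 0,  v_rel·d = 92 > 0  ⇒  inside

inside=yes margin=144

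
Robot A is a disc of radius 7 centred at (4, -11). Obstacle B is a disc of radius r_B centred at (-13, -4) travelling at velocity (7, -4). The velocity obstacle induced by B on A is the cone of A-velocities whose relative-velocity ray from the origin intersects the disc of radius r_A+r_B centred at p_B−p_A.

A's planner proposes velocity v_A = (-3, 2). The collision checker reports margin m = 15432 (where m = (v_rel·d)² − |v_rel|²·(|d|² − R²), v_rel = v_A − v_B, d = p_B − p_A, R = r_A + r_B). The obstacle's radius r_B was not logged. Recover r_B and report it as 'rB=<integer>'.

m = 15432
d = (-17, 7);  v_rel = (-10, 6),  |v_rel|² = 136
v_rel×d = (-10)·(7) − (6)·(-17) = 32
since m = R²·136 − 32²:  R² = (1024 + 15432) / 136 = 121
R = √121 = 11  ⇒  r_B = 11 − 7 = 4

rB=4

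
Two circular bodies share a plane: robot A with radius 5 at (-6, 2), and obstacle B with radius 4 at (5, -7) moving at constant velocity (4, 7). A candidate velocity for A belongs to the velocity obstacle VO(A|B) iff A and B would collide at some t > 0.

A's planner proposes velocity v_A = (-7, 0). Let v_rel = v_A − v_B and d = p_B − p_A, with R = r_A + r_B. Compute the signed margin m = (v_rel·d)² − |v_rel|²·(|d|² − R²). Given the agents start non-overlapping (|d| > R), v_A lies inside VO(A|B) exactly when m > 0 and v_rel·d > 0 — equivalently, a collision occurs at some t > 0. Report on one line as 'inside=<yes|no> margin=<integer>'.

d = (11, -9),  |d|² = 202;  R = 5+4 = 9,  c = 202−9² = 121
v_rel = (-11, -7),  |v_rel|² = 170;  v_rel·d = (-11)·(11) + (-7)·(-9) = -58
170·t² + 116·t + 121 = 0  ⇒  m = (-58)² − 170·121 = -17206
m = -17206 < 0,  v_rel·d = -58 < 0  ⇒  outside

inside=no margin=-17206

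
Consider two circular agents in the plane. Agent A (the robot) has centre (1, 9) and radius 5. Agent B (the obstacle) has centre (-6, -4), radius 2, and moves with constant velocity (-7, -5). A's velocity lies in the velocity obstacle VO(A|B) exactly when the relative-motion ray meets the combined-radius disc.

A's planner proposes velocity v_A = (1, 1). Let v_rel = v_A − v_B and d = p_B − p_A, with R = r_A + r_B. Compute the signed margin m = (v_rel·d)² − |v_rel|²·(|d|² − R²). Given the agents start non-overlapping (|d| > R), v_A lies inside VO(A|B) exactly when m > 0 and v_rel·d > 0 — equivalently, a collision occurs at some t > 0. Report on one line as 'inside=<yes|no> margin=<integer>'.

d = (-7, -13),  |d|² = 218;  R = 5+2 = 7,  c = 218−7² = 169
v_rel = (8, 6),  |v_rel|² = 100;  v_rel·d = (8)·(-7) + (6)·(-13) = -134
100·t² + 268·t + 169 = 0  ⇒  m = (-134)² − 100·169 = 1056
m = 1056 > 0,  v_rel·d = -134 < 0  ⇒  outside

inside=no margin=1056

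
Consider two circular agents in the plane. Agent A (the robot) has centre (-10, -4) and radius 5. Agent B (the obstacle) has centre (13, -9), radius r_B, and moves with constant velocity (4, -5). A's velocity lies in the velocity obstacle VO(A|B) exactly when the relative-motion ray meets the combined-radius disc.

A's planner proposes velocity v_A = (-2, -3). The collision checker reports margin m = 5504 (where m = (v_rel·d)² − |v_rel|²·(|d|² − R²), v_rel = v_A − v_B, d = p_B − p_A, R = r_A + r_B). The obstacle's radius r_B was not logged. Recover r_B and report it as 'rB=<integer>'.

m = 5504
d = (23, -5);  v_rel = (-6, 2),  |v_rel|² = 40
v_rel×d = (-6)·(-5) − (2)·(23) = -16
since m = R²·40 − (-16)²:  R² = (256 + 5504) / 40 = 144
R = √144 = 12  ⇒  r_B = 12 − 5 = 7

rB=7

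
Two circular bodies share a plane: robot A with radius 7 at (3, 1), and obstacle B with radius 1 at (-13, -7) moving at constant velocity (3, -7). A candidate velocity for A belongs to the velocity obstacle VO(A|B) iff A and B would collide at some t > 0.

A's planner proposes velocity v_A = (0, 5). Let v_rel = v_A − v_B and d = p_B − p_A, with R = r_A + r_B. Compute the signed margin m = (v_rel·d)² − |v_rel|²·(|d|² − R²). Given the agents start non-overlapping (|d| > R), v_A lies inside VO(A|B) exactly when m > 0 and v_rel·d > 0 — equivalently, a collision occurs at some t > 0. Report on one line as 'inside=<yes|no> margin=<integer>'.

d = (-16, -8),  |d|² = 320;  R = 7+1 = 8,  c = 320−8² = 256
v_rel = (-3, 12),  |v_rel|² = 153;  v_rel·d = (-3)·(-16) + (12)·(-8) = -48
153·t² + 96·t + 256 = 0  ⇒  m = (-48)² − 153·256 = -36864
m = -36864 < 0,  v_rel·d = -48 < 0  ⇒  outside

inside=no margin=-36864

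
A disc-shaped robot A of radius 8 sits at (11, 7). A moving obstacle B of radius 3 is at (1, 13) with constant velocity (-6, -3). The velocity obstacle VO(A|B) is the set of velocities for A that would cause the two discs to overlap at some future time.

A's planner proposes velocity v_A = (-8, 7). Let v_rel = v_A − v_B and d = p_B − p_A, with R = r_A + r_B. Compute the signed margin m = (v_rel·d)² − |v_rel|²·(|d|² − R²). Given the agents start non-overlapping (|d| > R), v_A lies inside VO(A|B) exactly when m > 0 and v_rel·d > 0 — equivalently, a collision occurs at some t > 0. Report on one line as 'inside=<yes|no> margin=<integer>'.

d = (-10, 6),  |d|² = 136;  R = 8+3 = 11,  c = 136−11² = 15
v_rel = (-2, 10),  |v_rel|² = 104;  v_rel·d = (-2)·(-10) + (10)·(6) = 80
104·t² − 160·t + 15 = 0  ⇒  m = 80² − 104·15 = 4840
m = 4840 > 0,  v_rel·d = 80 > 0  ⇒  inside

inside=yes margin=4840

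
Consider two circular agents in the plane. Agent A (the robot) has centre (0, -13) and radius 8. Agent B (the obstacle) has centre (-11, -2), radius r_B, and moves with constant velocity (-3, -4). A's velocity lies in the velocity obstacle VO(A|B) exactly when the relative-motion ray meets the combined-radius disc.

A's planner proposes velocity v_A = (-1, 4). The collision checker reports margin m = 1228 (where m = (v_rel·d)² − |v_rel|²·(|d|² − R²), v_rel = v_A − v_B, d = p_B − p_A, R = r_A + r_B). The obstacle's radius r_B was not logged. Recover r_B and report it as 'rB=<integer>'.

m = 1228
d = (-11, 11);  v_rel = (2, 8),  |v_rel|² = 68
v_rel×d = (2)·(11) − (8)·(-11) = 110
since m = R²·68 − 110²:  R² = (12100 + 1228) / 68 = 196
R = √196 = 14  ⇒  r_B = 14 − 8 = 6

rB=6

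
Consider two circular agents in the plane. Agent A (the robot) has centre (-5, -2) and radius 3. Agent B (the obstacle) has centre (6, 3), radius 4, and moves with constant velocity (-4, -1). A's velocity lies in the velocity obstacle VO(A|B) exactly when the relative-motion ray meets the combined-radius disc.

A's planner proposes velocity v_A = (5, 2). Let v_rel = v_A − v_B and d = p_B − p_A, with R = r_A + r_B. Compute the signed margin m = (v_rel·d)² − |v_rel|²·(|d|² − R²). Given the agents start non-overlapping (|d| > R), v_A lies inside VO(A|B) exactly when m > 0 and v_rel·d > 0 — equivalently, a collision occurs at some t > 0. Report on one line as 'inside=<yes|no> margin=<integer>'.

d = (11, 5),  |d|² = 146;  R = 3+4 = 7,  c = 146−7² = 97
v_rel = (9, 3),  |v_rel|² = 90;  v_rel·d = (9)·(11) + (3)·(5) = 114
90·t² − 228·t + 97 = 0  ⇒  m = 114² − 90·97 = 4266
m = 4266 > 0,  v_rel·d = 114 > 0  ⇒  inside

inside=yes margin=4266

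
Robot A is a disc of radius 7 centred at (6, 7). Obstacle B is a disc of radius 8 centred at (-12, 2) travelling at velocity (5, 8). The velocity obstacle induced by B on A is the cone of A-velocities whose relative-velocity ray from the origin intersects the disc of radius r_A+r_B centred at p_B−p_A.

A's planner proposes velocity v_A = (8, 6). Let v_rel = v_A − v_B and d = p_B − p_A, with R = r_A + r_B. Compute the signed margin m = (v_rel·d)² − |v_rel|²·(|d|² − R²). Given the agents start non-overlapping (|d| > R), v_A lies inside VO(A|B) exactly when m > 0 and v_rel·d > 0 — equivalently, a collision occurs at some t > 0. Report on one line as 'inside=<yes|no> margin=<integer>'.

d = (-18, -5),  |d|² = 349;  R = 7+8 = 15,  c = 349−15² = 124
v_rel = (3, -2),  |v_rel|² = 13;  v_rel·d = (3)·(-18) + (-2)·(-5) = -44
13·t² + 88·t + 124 = 0  ⇒  m = (-44)² − 13·124 = 324
m = 324 > 0,  v_rel·d = -44 < 0  ⇒  outside

inside=no margin=324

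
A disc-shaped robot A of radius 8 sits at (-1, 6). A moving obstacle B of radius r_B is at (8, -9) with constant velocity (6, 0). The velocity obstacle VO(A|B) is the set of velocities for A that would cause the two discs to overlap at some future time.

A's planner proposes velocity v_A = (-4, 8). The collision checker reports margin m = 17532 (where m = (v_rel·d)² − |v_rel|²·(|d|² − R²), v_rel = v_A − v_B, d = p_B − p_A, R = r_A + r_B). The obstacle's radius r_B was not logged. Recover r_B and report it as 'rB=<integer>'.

m = 17532
d = (9, -15);  v_rel = (-10, 8),  |v_rel|² = 164
v_rel×d = (-10)·(-15) − (8)·(9) = 78
since m = R²·164 − 78²:  R² = (6084 + 17532) / 164 = 144
R = √144 = 12  ⇒  r_B = 12 − 8 = 4

rB=4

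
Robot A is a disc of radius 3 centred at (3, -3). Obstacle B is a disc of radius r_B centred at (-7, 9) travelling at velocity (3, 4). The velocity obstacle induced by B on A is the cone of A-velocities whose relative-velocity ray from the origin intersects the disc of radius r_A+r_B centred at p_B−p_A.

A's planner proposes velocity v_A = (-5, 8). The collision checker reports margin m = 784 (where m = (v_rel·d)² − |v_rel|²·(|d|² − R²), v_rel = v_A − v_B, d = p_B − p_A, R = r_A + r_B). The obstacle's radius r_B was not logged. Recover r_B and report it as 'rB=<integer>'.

m = 784
d = (-10, 12);  v_rel = (-8, 4),  |v_rel|² = 80
v_rel×d = (-8)·(12) − (4)·(-10) = -56
since m = R²·80 − (-56)²:  R² = (3136 + 784) / 80 = 49
R = √49 = 7  ⇒  r_B = 7 − 3 = 4

rB=4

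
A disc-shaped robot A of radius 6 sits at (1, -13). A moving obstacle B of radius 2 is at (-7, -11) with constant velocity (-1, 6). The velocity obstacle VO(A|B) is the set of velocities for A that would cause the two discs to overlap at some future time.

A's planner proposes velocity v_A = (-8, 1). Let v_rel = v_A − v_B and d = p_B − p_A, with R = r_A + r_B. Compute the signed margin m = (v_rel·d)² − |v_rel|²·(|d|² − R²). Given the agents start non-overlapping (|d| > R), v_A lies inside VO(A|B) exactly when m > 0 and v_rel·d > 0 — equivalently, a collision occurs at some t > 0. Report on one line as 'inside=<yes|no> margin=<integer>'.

d = (-8, 2),  |d|² = 68;  R = 6+2 = 8,  c = 68−8² = 4
v_rel = (-7, -5),  |v_rel|² = 74;  v_rel·d = (-7)·(-8) + (-5)·(2) = 46
74·t² − 92·t + 4 = 0  ⇒  m = 46² − 74·4 = 1820
m = 1820 > 0,  v_rel·d = 46 > 0  ⇒  inside

inside=yes margin=1820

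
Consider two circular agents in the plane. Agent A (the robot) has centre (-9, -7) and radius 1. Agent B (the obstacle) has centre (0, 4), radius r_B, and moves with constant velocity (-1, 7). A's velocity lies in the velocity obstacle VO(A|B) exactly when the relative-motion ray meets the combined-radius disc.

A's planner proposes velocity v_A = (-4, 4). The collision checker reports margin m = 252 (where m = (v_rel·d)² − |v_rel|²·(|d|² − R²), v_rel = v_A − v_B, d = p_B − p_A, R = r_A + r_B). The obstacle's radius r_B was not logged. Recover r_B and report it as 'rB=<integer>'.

m = 252
d = (9, 11);  v_rel = (-3, -3),  |v_rel|² = 18
v_rel×d = (-3)·(11) − (-3)·(9) = -6
since m = R²·18 − (-6)²:  R² = (36 + 252) / 18 = 16
R = √16 = 4  ⇒  r_B = 4 − 1 = 3

rB=3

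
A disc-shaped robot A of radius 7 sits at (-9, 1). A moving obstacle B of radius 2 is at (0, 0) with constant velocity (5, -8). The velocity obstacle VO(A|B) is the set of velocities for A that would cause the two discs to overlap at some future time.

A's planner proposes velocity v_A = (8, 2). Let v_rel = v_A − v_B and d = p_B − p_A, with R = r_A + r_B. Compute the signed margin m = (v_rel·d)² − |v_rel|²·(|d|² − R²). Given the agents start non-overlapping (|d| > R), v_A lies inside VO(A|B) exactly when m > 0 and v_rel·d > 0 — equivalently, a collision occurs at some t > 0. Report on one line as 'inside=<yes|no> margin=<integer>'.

d = (9, -1),  |d|² = 82;  R = 7+2 = 9,  c = 82−9² = 1
v_rel = (3, 10),  |v_rel|² = 109;  v_rel·d = (3)·(9) + (10)·(-1) = 17
109·t² − 34·t + 1 = 0  ⇒  m = 17² − 109·1 = 180
m = 180 > 0,  v_rel·d = 17 > 0  ⇒  inside

inside=yes margin=180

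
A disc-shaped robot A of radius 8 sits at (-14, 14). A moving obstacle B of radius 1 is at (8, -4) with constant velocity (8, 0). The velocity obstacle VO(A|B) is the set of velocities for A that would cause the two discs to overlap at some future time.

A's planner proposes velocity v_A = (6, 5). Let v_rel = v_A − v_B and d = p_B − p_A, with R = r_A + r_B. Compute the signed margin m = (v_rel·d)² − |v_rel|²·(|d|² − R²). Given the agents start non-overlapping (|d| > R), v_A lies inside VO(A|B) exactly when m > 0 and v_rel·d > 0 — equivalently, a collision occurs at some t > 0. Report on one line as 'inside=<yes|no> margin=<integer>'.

d = (22, -18),  |d|² = 808;  R = 8+1 = 9,  c = 808−9² = 727
v_rel = (-2, 5),  |v_rel|² = 29;  v_rel·d = (-2)·(22) + (5)·(-18) = -134
29·t² + 268·t + 727 = 0  ⇒  m = (-134)² − 29·727 = -3127
m = -3127 < 0,  v_rel·d = -134 < 0  ⇒  outside

inside=no margin=-3127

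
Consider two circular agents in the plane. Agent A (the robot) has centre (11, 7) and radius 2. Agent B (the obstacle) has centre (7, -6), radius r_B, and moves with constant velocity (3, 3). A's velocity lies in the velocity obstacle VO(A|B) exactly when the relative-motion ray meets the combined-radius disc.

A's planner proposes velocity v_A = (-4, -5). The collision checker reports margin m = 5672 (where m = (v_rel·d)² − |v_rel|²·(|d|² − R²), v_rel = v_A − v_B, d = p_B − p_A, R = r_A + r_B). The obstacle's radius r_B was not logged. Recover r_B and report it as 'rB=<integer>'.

m = 5672
d = (-4, -13);  v_rel = (-7, -8),  |v_rel|² = 113
v_rel×d = (-7)·(-13) − (-8)·(-4) = 59
since m = R²·113 − 59²:  R² = (3481 + 5672) / 113 = 81
R = √81 = 9  ⇒  r_B = 9 − 2 = 7

rB=7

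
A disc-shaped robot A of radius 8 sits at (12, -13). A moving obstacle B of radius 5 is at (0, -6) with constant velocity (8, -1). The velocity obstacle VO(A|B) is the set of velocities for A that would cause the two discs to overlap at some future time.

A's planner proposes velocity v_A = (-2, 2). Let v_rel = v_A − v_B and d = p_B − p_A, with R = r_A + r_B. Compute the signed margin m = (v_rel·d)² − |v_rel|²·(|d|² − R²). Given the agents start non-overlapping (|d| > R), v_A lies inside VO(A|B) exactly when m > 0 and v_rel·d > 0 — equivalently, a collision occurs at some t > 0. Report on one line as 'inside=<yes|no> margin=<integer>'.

d = (-12, 7),  |d|² = 193;  R = 8+5 = 13,  c = 193−13² = 24
v_rel = (-10, 3),  |v_rel|² = 109;  v_rel·d = (-10)·(-12) + (3)·(7) = 141
109·t² − 282·t + 24 = 0  ⇒  m = 141² − 109·24 = 17265
m = 17265 > 0,  v_rel·d = 141 > 0  ⇒  inside

inside=yes margin=17265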